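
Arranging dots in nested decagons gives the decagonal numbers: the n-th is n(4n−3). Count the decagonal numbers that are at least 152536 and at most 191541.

The n-th decagonal number is n(4n−3).
Smallest index with value ≥ 152536: n = 196 (giving 153076).
Largest index with value ≤ 191541: n = 219 (giving 191187).
Indices 196 through 219: 24 terms.

24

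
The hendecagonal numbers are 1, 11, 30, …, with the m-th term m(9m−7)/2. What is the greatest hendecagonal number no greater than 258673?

Solve n(9n−7)/2 ≤ 258673 for integer n.
n = 240 gives 258360 ≤ 258673, while n = 241 gives 260521 > 258673; so the answer is 258360.

258360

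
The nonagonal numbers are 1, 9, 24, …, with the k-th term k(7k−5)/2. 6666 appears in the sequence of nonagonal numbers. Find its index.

Set n(7n−5)/2 = 6666, giving 7n² − 5n − 13332 = 0.
The discriminant is 25 + 56·6666 = 373321, and √373321 = 611.
So n = (5 + 611) / 14 = 616/14 = 44.

44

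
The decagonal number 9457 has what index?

49

Set n(4n−3) = 9457, giving 4n² − 3n − 9457 = 0.
The discriminant is 9 + 16·9457 = 151321, and √151321 = 389.
So n = (3 + 389) / 8 = 392/8 = 49.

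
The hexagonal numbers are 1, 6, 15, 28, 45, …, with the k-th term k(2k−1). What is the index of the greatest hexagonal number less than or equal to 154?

Solve n(2n−1) ≤ 154 for integer n.
n = 9 gives 153 ≤ 154, while n = 10 gives 190 > 154; so the answer is index 9.

9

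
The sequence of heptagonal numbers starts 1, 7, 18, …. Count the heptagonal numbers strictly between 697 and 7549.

38

The n-th heptagonal number is n(5n−3)/2.
Smallest index with value > 697: n = 18 (giving 783).
Largest index with value < 7549: n = 55 (giving 7480).
Indices 18 through 55: 38 terms.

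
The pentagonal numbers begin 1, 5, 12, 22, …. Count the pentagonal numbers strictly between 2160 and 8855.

The n-th pentagonal number is n(3n−1)/2.
Smallest index with value > 2160: n = 39 (giving 2262).
Largest index with value < 8855: n = 76 (giving 8626).
Indices 39 through 76: 38 terms.

38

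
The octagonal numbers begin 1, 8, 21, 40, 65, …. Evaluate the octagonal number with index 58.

58·(3·58 − 2) = 58·172 = 9976.

9976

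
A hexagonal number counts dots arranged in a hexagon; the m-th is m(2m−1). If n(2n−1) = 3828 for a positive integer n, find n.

Set n(2n−1) = 3828, giving 2n² − n − 3828 = 0.
The discriminant is 1 + 8·3828 = 30625, and √30625 = 175.
So n = (1 + 175) / 4 = 176/4 = 44.
Check: 44·(2·44 − 1) = 3828. ✓

44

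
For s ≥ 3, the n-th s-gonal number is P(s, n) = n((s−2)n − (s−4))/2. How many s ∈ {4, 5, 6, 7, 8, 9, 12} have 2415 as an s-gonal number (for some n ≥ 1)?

s = 4: P(4, 49) = 2401 and P(4, 50) = 2500; 2415 is not s-gonal.
s = 5: P(5, 40) = 2380 and P(5, 41) = 2501; 2415 is not s-gonal.
s = 6: P(6, 35) = 2415. ✓
s = 7: P(7, 31) = 2356 and P(7, 32) = 2512; 2415 is not s-gonal.
s = 8: P(8, 28) = 2296 and P(8, 29) = 2465; 2415 is not s-gonal.
s = 9: P(9, 26) = 2301 and P(9, 27) = 2484; 2415 is not s-gonal.
s = 12: P(12, 22) = 2332 and P(12, 23) = 2553; 2415 is not s-gonal.
Hits: s ∈ {6} → 1.

1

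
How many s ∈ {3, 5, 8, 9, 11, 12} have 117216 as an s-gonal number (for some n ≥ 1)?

s = 3: P(3, 483) = 116886 and P(3, 484) = 117370; 117216 is not s-gonal.
s = 5: P(5, 279) = 116622 and P(5, 280) = 117460; 117216 is not s-gonal.
s = 8: P(8, 198) = 117216. ✓
s = 9: P(9, 183) = 116754 and P(9, 184) = 118036; 117216 is not s-gonal.
s = 11: P(11, 161) = 116081 and P(11, 162) = 117531; 117216 is not s-gonal.
s = 12: P(12, 153) = 116433 and P(12, 154) = 117964; 117216 is not s-gonal.
Hits: s ∈ {8} → 1.

1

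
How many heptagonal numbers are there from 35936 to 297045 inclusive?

225

The n-th heptagonal number is n(5n−3)/2.
Smallest index with value ≥ 35936: n = 121 (giving 36421).
Largest index with value ≤ 297045: n = 345 (giving 297045).
Indices 121 through 345: 225 terms.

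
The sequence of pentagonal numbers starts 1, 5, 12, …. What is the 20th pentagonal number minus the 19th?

Consecutive pentagonal numbers differ by 3n − 2: here 3·20 − 2 = 58.

58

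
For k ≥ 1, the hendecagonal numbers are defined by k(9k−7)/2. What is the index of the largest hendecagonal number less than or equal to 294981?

256

Solve n(9n−7)/2 ≤ 294981 for integer n.
n = 256 gives 294016 ≤ 294981, while n = 257 gives 296321 > 294981; so the answer is index 256.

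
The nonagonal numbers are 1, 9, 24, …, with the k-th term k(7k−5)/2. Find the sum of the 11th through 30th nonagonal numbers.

Σ i(7i−5)/2 = (7Σi² − 5Σi) / 2 over i = 11..30.
Σi = 465 − 55 = 410 and Σi² = 9455 − 385 = 9070.
(7·9070 − 5·410) / 2 = 61440/2 = 30720.

30720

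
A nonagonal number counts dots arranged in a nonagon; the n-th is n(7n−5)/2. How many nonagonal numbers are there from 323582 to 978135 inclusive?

The n-th nonagonal number is n(7n−5)/2.
Smallest index with value ≥ 323582: n = 305 (giving 324825).
Largest index with value ≤ 978135: n = 529 (giving 978121).
Indices 305 through 529: 225 terms.

225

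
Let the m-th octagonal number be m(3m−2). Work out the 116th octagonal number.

The 116th octagonal number is n(3n−2) with n = 116.
116·(3·116 − 2) = 116·346 = 40136.

40136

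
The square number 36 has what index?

6

We need n² = 36, so n = √36 = 6.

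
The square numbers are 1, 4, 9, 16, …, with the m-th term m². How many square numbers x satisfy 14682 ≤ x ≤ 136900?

The n-th square number is n².
Smallest index with value ≥ 14682: n = 122 (giving 14884).
Largest index with value ≤ 136900: n = 370 (giving 136900).
Indices 122 through 370: 249 terms.

249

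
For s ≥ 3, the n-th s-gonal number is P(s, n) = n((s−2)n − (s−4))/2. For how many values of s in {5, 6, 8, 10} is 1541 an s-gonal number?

1

s = 5: P(5, 32) = 1520 and P(5, 33) = 1617; 1541 is not s-gonal.
s = 6: P(6, 28) = 1540 and P(6, 29) = 1653; 1541 is not s-gonal.
s = 8: P(8, 23) = 1541. ✓
s = 10: P(10, 20) = 1540 and P(10, 21) = 1701; 1541 is not s-gonal.
Hits: s ∈ {8} → 1.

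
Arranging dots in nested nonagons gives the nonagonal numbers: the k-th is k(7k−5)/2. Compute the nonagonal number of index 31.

3286

The 31st nonagonal number is n(7n−5)/2 with n = 31.
31·(7·31 − 5)/2 = 31·212/2 = 31·106 = 3286.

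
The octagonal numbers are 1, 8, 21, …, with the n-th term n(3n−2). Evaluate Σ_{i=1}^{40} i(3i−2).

64780

Σ i(3i−2) = 3Σi² − 2Σi over i = 1..40.
Σi = 820 and Σi² = 22140.
3·22140 − 2·820 = 64780.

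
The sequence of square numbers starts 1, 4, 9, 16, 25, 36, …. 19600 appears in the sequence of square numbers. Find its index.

140

We need n² = 19600, so n = √19600 = 140.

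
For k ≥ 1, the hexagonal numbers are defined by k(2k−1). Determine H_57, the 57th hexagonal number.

6441

The 57th hexagonal number is n(2n−1) with n = 57.
57·(2·57 − 1) = 57·113 = 6441.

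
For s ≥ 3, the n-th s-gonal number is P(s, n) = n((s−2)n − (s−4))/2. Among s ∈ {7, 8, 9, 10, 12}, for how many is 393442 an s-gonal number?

s = 7: P(7, 397) = 393427 and P(7, 398) = 395413; 393442 is not s-gonal.
s = 8: P(8, 362) = 392408 and P(8, 363) = 394581; 393442 is not s-gonal.
s = 9: P(9, 335) = 391950 and P(9, 336) = 394296; 393442 is not s-gonal.
s = 10: P(10, 314) = 393442. ✓
s = 12: P(12, 280) = 390880 and P(12, 281) = 393681; 393442 is not s-gonal.
Hits: s ∈ {10} → 1.

1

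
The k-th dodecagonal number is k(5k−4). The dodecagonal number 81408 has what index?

128

Set n(5n−4) = 81408, giving 5n² − 4n − 81408 = 0.
The discriminant is 16 + 20·81408 = 1628176, and √1628176 = 1276.
So n = (4 + 1276) / 10 = 1280/10 = 128.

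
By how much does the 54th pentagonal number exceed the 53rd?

Consecutive pentagonal numbers differ by 3n − 2: here 3·54 − 2 = 160.

160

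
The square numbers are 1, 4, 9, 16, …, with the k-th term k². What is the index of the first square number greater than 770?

28

Solve n² > 770 for integer n.
The largest n with value ≤ 770 is 27 (since 729 ≤ 770 < 784), so the first above is n = 28, value 784.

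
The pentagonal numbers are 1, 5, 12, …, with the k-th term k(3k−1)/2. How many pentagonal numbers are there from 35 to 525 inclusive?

14

The n-th pentagonal number is n(3n−1)/2.
Smallest index with value ≥ 35: n = 5 (giving 35).
Largest index with value ≤ 525: n = 18 (giving 477).
Indices 5 through 18: 14 terms.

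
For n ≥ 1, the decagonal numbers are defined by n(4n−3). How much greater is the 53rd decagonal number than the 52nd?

Consecutive decagonal numbers differ by 8n − 7: here 8·53 − 7 = 417.

417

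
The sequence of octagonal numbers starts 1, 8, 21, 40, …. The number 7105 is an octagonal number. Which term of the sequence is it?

Set n(3n−2) = 7105, giving 3n² − 2n − 7105 = 0.
So n = (2 + 292) / 6 = 294/6 = 49.
Check: 49·(3·49 − 2) = 7105. ✓

49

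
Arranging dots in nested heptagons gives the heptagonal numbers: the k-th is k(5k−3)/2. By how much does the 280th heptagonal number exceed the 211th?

84594

280·(5·280 − 3)/2 = 195580 and 211·(5·211 − 3)/2 = 110986.
Difference: 195580 − 110986 = 84594.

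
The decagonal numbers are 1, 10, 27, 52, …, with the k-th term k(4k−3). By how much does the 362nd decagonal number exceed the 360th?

5770

362·(4·362 − 3) = 523090 and 360·(4·360 − 3) = 517320.
Difference: 523090 − 517320 = 5770.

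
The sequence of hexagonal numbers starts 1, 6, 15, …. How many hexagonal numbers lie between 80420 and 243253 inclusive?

149

The n-th hexagonal number is n(2n−1).
Smallest index with value ≥ 80420: n = 201 (giving 80601).
Largest index with value ≤ 243253: n = 349 (giving 243253).
Indices 201 through 349: 149 terms.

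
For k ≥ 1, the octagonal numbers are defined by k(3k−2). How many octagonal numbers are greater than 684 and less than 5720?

The n-th octagonal number is n(3n−2).
Smallest index with value > 684: n = 16 (giving 736).
Largest index with value < 5720: n = 43 (giving 5461).
Indices 16 through 43: 28 terms.

28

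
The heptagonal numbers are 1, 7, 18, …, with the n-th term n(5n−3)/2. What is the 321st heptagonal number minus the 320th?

Consecutive heptagonal numbers differ by 5n − 4: here 5·321 − 4 = 1601.

1601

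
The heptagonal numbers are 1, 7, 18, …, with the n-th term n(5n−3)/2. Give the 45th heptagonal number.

The 45th heptagonal number is n(5n−3)/2 with n = 45.
45·(5·45 − 3)/2 = 45·222/2 = 45·111 = 4995.

4995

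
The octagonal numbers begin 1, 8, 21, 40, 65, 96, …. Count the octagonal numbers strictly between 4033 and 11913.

26

The n-th octagonal number is n(3n−2).
Smallest index with value > 4033: n = 38 (giving 4256).
Largest index with value < 11913: n = 63 (giving 11781).
Indices 38 through 63: 26 terms.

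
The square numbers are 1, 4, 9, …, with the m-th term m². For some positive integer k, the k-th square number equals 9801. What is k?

99

We need n² = 9801, so n = √9801 = 99.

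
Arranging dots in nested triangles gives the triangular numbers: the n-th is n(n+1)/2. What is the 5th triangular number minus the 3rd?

5·6/2 = 15 and 3·4/2 = 6.
Difference: 15 − 6 = 9.

9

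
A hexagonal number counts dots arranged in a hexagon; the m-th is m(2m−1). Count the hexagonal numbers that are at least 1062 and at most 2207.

10

The n-th hexagonal number is n(2n−1).
Smallest index with value ≥ 1062: n = 24 (giving 1128).
Largest index with value ≤ 2207: n = 33 (giving 2145).
Indices 24 through 33: 10 terms.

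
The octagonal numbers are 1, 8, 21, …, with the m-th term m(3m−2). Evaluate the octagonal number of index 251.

251·(3·251 − 2) = 251·751 = 188501.

188501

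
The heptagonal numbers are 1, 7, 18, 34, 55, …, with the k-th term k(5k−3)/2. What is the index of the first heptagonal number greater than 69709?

168

Solve n(5n−3)/2 > 69709 for integer n.
The largest n with value ≤ 69709 is 167 (since 69472 ≤ 69709 < 70308), so the first above is n = 168, value 70308.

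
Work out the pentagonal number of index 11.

176

The 11th pentagonal number is n(3n−1)/2 with n = 11.
11·(3·11 − 1)/2 = 11·32/2 = 11·16 = 176.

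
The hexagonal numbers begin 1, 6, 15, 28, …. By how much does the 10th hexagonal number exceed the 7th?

99

10·(2·10 − 1) = 190 and 7·(2·7 − 1) = 91.
Difference: 190 − 91 = 99.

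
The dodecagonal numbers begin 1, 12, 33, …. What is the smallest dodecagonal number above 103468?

Solve n(5n−4) > 103468 for integer n.
The largest n with value ≤ 103468 is 144 (since 103104 ≤ 103468 < 104545), so the first above is n = 145, value 104545.

104545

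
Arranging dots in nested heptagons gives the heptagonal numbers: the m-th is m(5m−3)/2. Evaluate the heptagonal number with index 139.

48094

The 139th heptagonal number is n(5n−3)/2 with n = 139.
139·(5·139 − 3)/2 = 139·692/2 = 139·346 = 48094.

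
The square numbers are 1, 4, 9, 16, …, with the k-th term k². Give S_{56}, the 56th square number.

The 56th square number is n² with n = 56.
56² = 3136.

3136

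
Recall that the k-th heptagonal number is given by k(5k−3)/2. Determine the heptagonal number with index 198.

The 198th heptagonal number is n(5n−3)/2 with n = 198.
198·(5·198 − 3)/2 = 198·987/2 = 97713.

97713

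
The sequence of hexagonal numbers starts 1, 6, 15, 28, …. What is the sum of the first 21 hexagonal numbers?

6391

Σ i(2i−1) = 2Σi² − Σi over i = 1..21.
Σi = 231 and Σi² = 3311.
2·3311 − 1·231 = 6391.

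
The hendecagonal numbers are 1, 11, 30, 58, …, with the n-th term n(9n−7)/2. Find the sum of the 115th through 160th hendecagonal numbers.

Σ i(9i−7)/2 = (9Σi² − 7Σi) / 2 over i = 115..160.
Σi = 12880 − 6555 = 6325 and Σi² = 1378160 − 500365 = 877795.
(9·877795 − 7·6325) / 2 = 7855880/2 = 3927940.

3927940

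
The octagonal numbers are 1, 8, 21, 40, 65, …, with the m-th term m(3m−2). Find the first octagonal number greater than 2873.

3008

Solve n(3n−2) > 2873 for integer n.
The largest n with value ≤ 2873 is 31 (since 2821 ≤ 2873 < 3008), so the first above is n = 32, value 3008.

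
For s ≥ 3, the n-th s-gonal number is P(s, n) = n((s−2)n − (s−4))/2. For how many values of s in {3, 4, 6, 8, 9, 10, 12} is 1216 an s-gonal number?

s = 3: P(3, 48) = 1176 and P(3, 49) = 1225; 1216 is not s-gonal.
s = 4: P(4, 34) = 1156 and P(4, 35) = 1225; 1216 is not s-gonal.
s = 6: P(6, 24) = 1128 and P(6, 25) = 1225; 1216 is not s-gonal.
s = 8: P(8, 20) = 1160 and P(8, 21) = 1281; 1216 is not s-gonal.
s = 9: P(9, 19) = 1216. ✓
s = 10: P(10, 17) = 1105 and P(10, 18) = 1242; 1216 is not s-gonal.
s = 12: P(12, 16) = 1216. ✓
Hits: s ∈ {9, 12} → 2.

2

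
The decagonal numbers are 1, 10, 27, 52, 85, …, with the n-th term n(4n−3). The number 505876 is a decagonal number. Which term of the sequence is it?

Set n(4n−3) = 505876, giving 4n² − 3n − 505876 = 0.
So n = (3 + 2845) / 8 = 2848/8 = 356.
Check: 356·(4·356 − 3) = 505876. ✓

356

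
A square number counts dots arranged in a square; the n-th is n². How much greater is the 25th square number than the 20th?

25² = 625 and 20² = 400.
Difference: 625 − 400 = 225.

225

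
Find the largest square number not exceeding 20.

16

Solve n² ≤ 20 for integer n.
n = 4 gives 16 ≤ 20, while n = 5 gives 25 > 20; so the answer is 16.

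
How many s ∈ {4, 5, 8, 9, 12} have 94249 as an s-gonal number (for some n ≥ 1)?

1

s = 4: P(4, 307) = 94249. ✓
s = 5: P(5, 250) = 93625 and P(5, 251) = 94376; 94249 is not s-gonal.
s = 8: P(8, 177) = 93633 and P(8, 178) = 94696; 94249 is not s-gonal.
s = 9: P(9, 164) = 93726 and P(9, 165) = 94875; 94249 is not s-gonal.
s = 12: P(12, 137) = 93297 and P(12, 138) = 94668; 94249 is not s-gonal.
Hits: s ∈ {4} → 1.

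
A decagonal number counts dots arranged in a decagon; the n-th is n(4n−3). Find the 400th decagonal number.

The 400th decagonal number is n(4n−3) with n = 400.
400·(4·400 − 3) = 400·1597 = 638800.

638800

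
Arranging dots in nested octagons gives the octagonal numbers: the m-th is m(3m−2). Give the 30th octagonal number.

2640

The 30th octagonal number is n(3n−2) with n = 30.
30·(3·30 − 2) = 30·88 = 2640.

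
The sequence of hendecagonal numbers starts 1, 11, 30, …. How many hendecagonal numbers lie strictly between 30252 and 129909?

The n-th hendecagonal number is n(9n−7)/2.
Smallest index with value > 30252: n = 83 (giving 30710).
Largest index with value < 129909: n = 170 (giving 129455).
Indices 83 through 170: 88 terms.

88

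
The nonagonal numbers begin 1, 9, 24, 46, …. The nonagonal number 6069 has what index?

Set n(7n−5)/2 = 6069, giving 7n² − 5n − 12138 = 0.
So n = (5 + 583) / 14 = 588/14 = 42.
Check: 42·(7·42 − 5)/2 = 6069. ✓

42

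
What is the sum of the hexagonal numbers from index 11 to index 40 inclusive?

42745

Σ i(2i−1) = 2Σi² − Σi over i = 11..40.
Σi = 820 − 55 = 765 and Σi² = 22140 − 385 = 21755.
2·21755 − 1·765 = 42745.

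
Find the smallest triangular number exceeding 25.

28

Solve n(n+1)/2 > 25 for integer n.
The largest n with value ≤ 25 is 6 (since 21 ≤ 25 < 28), so the first above is n = 7, value 28.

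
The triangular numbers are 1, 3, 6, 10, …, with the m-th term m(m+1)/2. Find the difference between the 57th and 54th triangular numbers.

168

57·58/2 = 1653 and 54·55/2 = 1485.
Difference: 1653 − 1485 = 168.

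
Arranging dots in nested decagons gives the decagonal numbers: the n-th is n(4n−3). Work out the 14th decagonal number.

The 14th decagonal number is n(4n−3) with n = 14.
14·(4·14 − 3) = 14·53 = 742.

742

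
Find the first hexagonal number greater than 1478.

Solve n(2n−1) > 1478 for integer n.
The largest n with value ≤ 1478 is 27 (since 1431 ≤ 1478 < 1540), so the first above is n = 28, value 1540.

1540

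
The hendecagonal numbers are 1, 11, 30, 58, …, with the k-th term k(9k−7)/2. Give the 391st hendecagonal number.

The 391st hendecagonal number is n(9n−7)/2 with n = 391.
391·(9·391 − 7)/2 = 391·3512/2 = 391·1756 = 686596.

686596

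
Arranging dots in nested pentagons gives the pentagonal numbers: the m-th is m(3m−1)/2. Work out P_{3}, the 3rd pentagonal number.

The 3rd pentagonal number is n(3n−1)/2 with n = 3.
3·(3·3 − 1)/2 = 3·8/2 = 3·4 = 12.

12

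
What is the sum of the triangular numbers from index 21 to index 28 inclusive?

2520

Σ i(i+1)/2 = (Σi² + Σi) / 2 over i = 21..28.
Σi = 406 − 210 = 196 and Σi² = 7714 − 2870 = 4844.
(1·4844 + 1·196) / 2 = 5040/2 = 2520.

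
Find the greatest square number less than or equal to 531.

Solve n² ≤ 531 for integer n.
n = 23 gives 529 ≤ 531, while n = 24 gives 576 > 531; so the answer is 529.

529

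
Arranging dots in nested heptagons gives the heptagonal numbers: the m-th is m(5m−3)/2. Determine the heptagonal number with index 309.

The 309th heptagonal number is n(5n−3)/2 with n = 309.
309·(5·309 − 3)/2 = 309·1542/2 = 309·771 = 238239.

238239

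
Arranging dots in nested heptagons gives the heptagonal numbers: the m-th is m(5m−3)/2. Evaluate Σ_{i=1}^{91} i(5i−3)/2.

632086

Σ i(5i−3)/2 = (5Σi² − 3Σi) / 2 over i = 1..91.
Σi = 4186 and Σi² = 255346.
(5·255346 − 3·4186) / 2 = 1264172/2 = 632086.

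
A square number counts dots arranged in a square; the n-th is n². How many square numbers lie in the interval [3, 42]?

The n-th square number is n².
Smallest index with value ≥ 3: n = 2 (giving 4).
Largest index with value ≤ 42: n = 6 (giving 36).
Indices 2 through 6: 5 terms.

5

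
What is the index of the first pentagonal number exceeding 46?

6

Solve n(3n−1)/2 > 46 for integer n.
The largest n with value ≤ 46 is 5 (since 35 ≤ 46 < 51), so the first above is n = 6, value 51.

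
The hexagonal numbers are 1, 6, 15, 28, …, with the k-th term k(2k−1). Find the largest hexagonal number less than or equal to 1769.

Solve n(2n−1) ≤ 1769 for integer n.
n = 29 gives 1653 ≤ 1769, while n = 30 gives 1770 > 1769; so the answer is 1653.

1653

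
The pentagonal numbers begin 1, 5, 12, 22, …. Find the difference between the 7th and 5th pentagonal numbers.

35

7·(3·7 − 1)/2 = 70 and 5·(3·5 − 1)/2 = 35.
Difference: 70 − 35 = 35.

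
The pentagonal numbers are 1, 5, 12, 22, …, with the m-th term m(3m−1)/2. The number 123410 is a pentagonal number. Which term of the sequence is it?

287

Set n(3n−1)/2 = 123410, giving 3n² − n − 246820 = 0.
The discriminant is 1 + 24·123410 = 2961841, and √2961841 = 1721.
So n = (1 + 1721) / 6 = 1722/6 = 287.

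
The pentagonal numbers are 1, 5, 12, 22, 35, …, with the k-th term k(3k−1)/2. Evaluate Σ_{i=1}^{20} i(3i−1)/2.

4200

Σ i(3i−1)/2 = (3Σi² − Σi) / 2 over i = 1..20.
Σi = 210 and Σi² = 2870.
(3·2870 − 1·210) / 2 = 8400/2 = 4200.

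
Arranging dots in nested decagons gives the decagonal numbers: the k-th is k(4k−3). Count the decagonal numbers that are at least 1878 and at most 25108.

The n-th decagonal number is n(4n−3).
Smallest index with value ≥ 1878: n = 23 (giving 2047).
Largest index with value ≤ 25108: n = 79 (giving 24727).
Indices 23 through 79: 57 terms.

57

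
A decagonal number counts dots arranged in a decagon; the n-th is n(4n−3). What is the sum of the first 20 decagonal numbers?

Σ i(4i−3) = 4Σi² − 3Σi over i = 1..20.
Σi = 210 and Σi² = 2870.
4·2870 − 3·210 = 10850.

10850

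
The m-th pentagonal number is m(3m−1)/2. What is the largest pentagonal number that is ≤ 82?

Solve n(3n−1)/2 ≤ 82 for integer n.
n = 7 gives 70 ≤ 82, while n = 8 gives 92 > 82; so the answer is 70.

70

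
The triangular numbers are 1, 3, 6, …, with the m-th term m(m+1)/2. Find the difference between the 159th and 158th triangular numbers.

159

Consecutive triangular numbers differ by n: T_{159} − T_{158} = 159.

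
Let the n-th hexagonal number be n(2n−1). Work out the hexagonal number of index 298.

177310

The 298th hexagonal number is n(2n−1) with n = 298.
298·(2·298 − 1) = 298·595 = 177310.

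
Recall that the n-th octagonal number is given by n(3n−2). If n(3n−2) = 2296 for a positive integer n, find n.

Set n(3n−2) = 2296, giving 3n² − 2n − 2296 = 0.
The discriminant is 4 + 12·2296 = 27556, and √27556 = 166.
So n = (2 + 166) / 6 = 168/6 = 28.

28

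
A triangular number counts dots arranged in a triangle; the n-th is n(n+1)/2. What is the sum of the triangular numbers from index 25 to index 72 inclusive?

62224

Σ i(i+1)/2 = (Σi² + Σi) / 2 over i = 25..72.
Σi = 2628 − 300 = 2328 and Σi² = 127020 − 4900 = 122120.
(1·122120 + 1·2328) / 2 = 124448/2 = 62224.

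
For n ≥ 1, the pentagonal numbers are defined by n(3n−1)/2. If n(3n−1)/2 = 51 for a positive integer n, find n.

6

Set n(3n−1)/2 = 51, giving 3n² − n − 102 = 0.
The discriminant is 1 + 24·51 = 1225, and √1225 = 35.
So n = (1 + 35) / 6 = 36/6 = 6.
Check: 6·(3·6 − 1)/2 = 51. ✓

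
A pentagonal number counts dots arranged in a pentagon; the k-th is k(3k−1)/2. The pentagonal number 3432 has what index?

Set n(3n−1)/2 = 3432, giving 3n² − n − 6864 = 0.
So n = (1 + 287) / 6 = 288/6 = 48.
Check: 48·(3·48 − 1)/2 = 3432. ✓

48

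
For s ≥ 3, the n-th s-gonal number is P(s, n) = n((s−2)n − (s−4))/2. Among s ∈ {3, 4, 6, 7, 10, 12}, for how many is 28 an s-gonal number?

s = 3: P(3, 7) = 28. ✓
s = 4: P(4, 5) = 25 and P(4, 6) = 36; 28 is not s-gonal.
s = 6: P(6, 4) = 28. ✓
s = 7: P(7, 3) = 18 and P(7, 4) = 34; 28 is not s-gonal.
s = 10: P(10, 3) = 27 and P(10, 4) = 52; 28 is not s-gonal.
s = 12: P(12, 2) = 12 and P(12, 3) = 33; 28 is not s-gonal.
Hits: s ∈ {3, 6} → 2.

2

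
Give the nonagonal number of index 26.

2301

The 26th nonagonal number is n(7n−5)/2 with n = 26.
26·(7·26 − 5)/2 = 26·177/2 = 2301.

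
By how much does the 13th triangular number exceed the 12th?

13

Consecutive triangular numbers differ by n: T_{13} − T_{12} = 13.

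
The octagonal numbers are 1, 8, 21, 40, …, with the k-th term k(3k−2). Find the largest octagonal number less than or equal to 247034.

246533

Solve n(3n−2) ≤ 247034 for integer n.
n = 287 gives 246533 ≤ 247034, while n = 288 gives 248256 > 247034; so the answer is 246533.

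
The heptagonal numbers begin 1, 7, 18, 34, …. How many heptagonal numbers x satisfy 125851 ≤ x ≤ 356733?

154

The n-th heptagonal number is n(5n−3)/2.
Smallest index with value ≥ 125851: n = 225 (giving 126225).
Largest index with value ≤ 356733: n = 378 (giving 356643).
Indices 225 through 378: 154 terms.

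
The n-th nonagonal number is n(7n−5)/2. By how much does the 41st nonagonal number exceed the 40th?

Consecutive nonagonal numbers differ by 7n − 6: here 7·41 − 6 = 281.

281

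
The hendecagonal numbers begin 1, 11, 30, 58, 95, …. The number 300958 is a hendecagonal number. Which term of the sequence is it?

Set n(9n−7)/2 = 300958, giving 9n² − 7n − 601916 = 0.
The discriminant is 49 + 72·300958 = 21669025, and √21669025 = 4655.
So n = (7 + 4655) / 18 = 4662/18 = 259.
Check: 259·(9·259 − 7)/2 = 300958. ✓

259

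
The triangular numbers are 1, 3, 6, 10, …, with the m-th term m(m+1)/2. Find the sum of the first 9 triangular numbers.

Σ i(i+1)/2 = (Σi² + Σi) / 2 over i = 1..9.
Σi = 45 and Σi² = 285.
(1·285 + 1·45) / 2 = 330/2 = 165.

165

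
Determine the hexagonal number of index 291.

The 291st hexagonal number is n(2n−1) with n = 291.
291·(2·291 − 1) = 291·581 = 169071.

169071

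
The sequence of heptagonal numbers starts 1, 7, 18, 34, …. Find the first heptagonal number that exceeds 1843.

Solve n(5n−3)/2 > 1843 for integer n.
The largest n with value ≤ 1843 is 27 (since 1782 ≤ 1843 < 1918), so the first above is n = 28, value 1918.

1918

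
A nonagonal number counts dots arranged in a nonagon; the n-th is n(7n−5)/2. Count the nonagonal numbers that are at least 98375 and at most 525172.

The n-th nonagonal number is n(7n−5)/2.
Smallest index with value ≥ 98375: n = 169 (giving 99541).
Largest index with value ≤ 525172: n = 387 (giving 523224).
Indices 169 through 387: 219 terms.

219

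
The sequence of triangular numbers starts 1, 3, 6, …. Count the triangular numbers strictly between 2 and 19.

The n-th triangular number is n(n+1)/2.
Smallest index with value > 2: n = 2 (giving 3).
Largest index with value < 19: n = 5 (giving 15).
Indices 2 through 5: 4 terms.

4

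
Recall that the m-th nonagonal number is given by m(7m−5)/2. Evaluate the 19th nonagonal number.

1216

19·(7·19 − 5)/2 = 19·128/2 = 19·64 = 1216.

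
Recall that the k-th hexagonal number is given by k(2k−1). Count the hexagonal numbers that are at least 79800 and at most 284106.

The n-th hexagonal number is n(2n−1).
Smallest index with value ≥ 79800: n = 200 (giving 79800).
Largest index with value ≤ 284106: n = 377 (giving 283881).
Indices 200 through 377: 178 terms.

178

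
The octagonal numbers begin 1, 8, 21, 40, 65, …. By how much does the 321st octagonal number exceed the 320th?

Consecutive octagonal numbers differ by 6n − 5: here 6·321 − 5 = 1921.

1921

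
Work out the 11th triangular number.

The 11th triangular number is n(n+1)/2 with n = 11.
11·12/2 = 132/2 = 66.

66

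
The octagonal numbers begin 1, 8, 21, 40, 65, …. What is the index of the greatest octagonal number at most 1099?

Solve n(3n−2) ≤ 1099 for integer n.
n = 19 gives 1045 ≤ 1099, while n = 20 gives 1160 > 1099; so the answer is index 19.

19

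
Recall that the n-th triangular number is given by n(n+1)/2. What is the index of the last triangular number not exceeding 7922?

125

Solve n(n+1)/2 ≤ 7922 for integer n.
n = 125 gives 7875 ≤ 7922, while n = 126 gives 8001 > 7922; so the answer is index 125.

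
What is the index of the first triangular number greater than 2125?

65

Solve n(n+1)/2 > 2125 for integer n.
The largest n with value ≤ 2125 is 64 (since 2080 ≤ 2125 < 2145), so the first above is n = 65, value 2145.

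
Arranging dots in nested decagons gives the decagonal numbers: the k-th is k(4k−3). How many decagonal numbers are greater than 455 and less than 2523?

The n-th decagonal number is n(4n−3).
Smallest index with value > 455: n = 12 (giving 540).
Largest index with value < 2523: n = 25 (giving 2425).
Indices 12 through 25: 14 terms.

14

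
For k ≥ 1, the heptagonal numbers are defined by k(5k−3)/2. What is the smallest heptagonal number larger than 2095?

Solve n(5n−3)/2 > 2095 for integer n.
The largest n with value ≤ 2095 is 29 (since 2059 ≤ 2095 < 2205), so the first above is n = 30, value 2205.

2205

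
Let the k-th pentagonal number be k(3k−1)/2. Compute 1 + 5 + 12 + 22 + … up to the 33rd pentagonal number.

18513

Σ i(3i−1)/2 = (3Σi² − Σi) / 2 over i = 1..33.
Σi = 561 and Σi² = 12529.
(3·12529 − 1·561) / 2 = 37026/2 = 18513.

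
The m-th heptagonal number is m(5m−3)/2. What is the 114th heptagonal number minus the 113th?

566

Consecutive heptagonal numbers differ by 5n − 4: here 5·114 − 4 = 566.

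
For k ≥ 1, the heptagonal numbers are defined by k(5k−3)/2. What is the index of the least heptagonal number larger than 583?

Solve n(5n−3)/2 > 583 for integer n.
The largest n with value ≤ 583 is 15 (since 540 ≤ 583 < 616), so the first above is n = 16, value 616.

16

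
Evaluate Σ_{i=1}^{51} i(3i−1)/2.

67626

Σ i(3i−1)/2 = (3Σi² − Σi) / 2 over i = 1..51.
Σi = 1326 and Σi² = 45526.
(3·45526 − 1·1326) / 2 = 135252/2 = 67626.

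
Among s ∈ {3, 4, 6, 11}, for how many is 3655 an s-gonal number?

2

s = 3: P(3, 85) = 3655. ✓
s = 4: P(4, 60) = 3600 and P(4, 61) = 3721; 3655 is not s-gonal.
s = 6: P(6, 43) = 3655. ✓
s = 11: P(11, 28) = 3430 and P(11, 29) = 3683; 3655 is not s-gonal.
Hits: s ∈ {3, 6} → 2.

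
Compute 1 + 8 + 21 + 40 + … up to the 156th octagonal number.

Σ i(3i−2) = 3Σi² − 2Σi over i = 1..156.
Σi = 12246 and Σi² = 1277666.
3·1277666 − 2·12246 = 3808506.

3808506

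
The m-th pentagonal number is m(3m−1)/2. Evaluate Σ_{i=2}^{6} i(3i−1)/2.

Σ i(3i−1)/2 = (3Σi² − Σi) / 2 over i = 2..6.
Σi = 21 − 1 = 20 and Σi² = 91 − 1 = 90.
(3·90 − 1·20) / 2 = 250/2 = 125.

125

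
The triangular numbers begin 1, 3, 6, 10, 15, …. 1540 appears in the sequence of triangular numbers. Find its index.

Set n(n+1)/2 = 1540, giving n² + n − 3080 = 0.
The discriminant is 1 + 8·1540 = 12321, and √12321 = 111.
So n = (-1 + 111) / 2 = 110/2 = 55.

55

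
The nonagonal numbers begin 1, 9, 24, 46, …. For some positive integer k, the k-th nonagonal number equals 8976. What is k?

51

Set n(7n−5)/2 = 8976, giving 7n² − 5n − 17952 = 0.
The discriminant is 25 + 56·8976 = 502681, and √502681 = 709.
So n = (5 + 709) / 14 = 714/14 = 51.
Check: 51·(7·51 − 5)/2 = 8976. ✓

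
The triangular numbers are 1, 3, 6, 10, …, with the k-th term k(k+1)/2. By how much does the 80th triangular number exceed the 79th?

80

Consecutive triangular numbers differ by n: T_{80} − T_{79} = 80.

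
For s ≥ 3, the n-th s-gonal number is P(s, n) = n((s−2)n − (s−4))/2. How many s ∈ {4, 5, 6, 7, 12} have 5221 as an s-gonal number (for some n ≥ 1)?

1

s = 4: P(4, 72) = 5184 and P(4, 73) = 5329; 5221 is not s-gonal.
s = 5: P(5, 59) = 5192 and P(5, 60) = 5370; 5221 is not s-gonal.
s = 6: P(6, 51) = 5151 and P(6, 52) = 5356; 5221 is not s-gonal.
s = 7: P(7, 46) = 5221. ✓
s = 12: P(12, 32) = 4992 and P(12, 33) = 5313; 5221 is not s-gonal.
Hits: s ∈ {7} → 1.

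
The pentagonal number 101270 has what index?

260

Set n(3n−1)/2 = 101270, giving 3n² − n − 202540 = 0.
The discriminant is 1 + 24·101270 = 2430481, and √2430481 = 1559.
So n = (1 + 1559) / 6 = 1560/6 = 260.
Check: 260·(3·260 − 1)/2 = 101270. ✓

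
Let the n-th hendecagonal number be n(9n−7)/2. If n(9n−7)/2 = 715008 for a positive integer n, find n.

399

Set n(9n−7)/2 = 715008, giving 9n² − 7n − 1430016 = 0.
The discriminant is 49 + 72·715008 = 51480625, and √51480625 = 7175.
So n = (7 + 7175) / 18 = 7182/18 = 399.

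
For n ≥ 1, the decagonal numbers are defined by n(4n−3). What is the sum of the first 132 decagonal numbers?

Σ i(4i−3) = 4Σi² − 3Σi over i = 1..132.
Σi = 8778 and Σi² = 775390.
4·775390 − 3·8778 = 3075226.

3075226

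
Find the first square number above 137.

144

Solve n² > 137 for integer n.
The largest n with value ≤ 137 is 11 (since 121 ≤ 137 < 144), so the first above is n = 12, value 144.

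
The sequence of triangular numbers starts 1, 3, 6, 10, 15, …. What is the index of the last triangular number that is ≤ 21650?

207

Solve n(n+1)/2 ≤ 21650 for integer n.
n = 207 gives 21528 ≤ 21650, while n = 208 gives 21736 > 21650; so the answer is index 207.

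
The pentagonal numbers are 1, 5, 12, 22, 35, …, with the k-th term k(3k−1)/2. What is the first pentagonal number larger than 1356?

1426

Solve n(3n−1)/2 > 1356 for integer n.
The largest n with value ≤ 1356 is 30 (since 1335 ≤ 1356 < 1426), so the first above is n = 31, value 1426.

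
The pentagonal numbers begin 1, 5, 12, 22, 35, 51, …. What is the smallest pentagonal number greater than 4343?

Solve n(3n−1)/2 > 4343 for integer n.
The largest n with value ≤ 4343 is 53 (since 4187 ≤ 4343 < 4347), so the first above is n = 54, value 4347.

4347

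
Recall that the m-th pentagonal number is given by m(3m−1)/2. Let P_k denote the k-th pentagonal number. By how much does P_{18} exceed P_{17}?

Consecutive pentagonal numbers differ by 3n − 2: here 3·18 − 2 = 52.

52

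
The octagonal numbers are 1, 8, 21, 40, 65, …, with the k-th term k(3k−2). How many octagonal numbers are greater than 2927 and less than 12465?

33

The n-th octagonal number is n(3n−2).
Smallest index with value > 2927: n = 32 (giving 3008).
Largest index with value < 12465: n = 64 (giving 12160).
Indices 32 through 64: 33 terms.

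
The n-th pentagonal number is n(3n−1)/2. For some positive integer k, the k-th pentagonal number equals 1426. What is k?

Set n(3n−1)/2 = 1426, giving 3n² − n − 2852 = 0.
So n = (1 + 185) / 6 = 186/6 = 31.

31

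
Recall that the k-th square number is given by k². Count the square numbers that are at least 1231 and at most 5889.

The n-th square number is n².
Smallest index with value ≥ 1231: n = 36 (giving 1296).
Largest index with value ≤ 5889: n = 76 (giving 5776).
Indices 36 through 76: 41 terms.

41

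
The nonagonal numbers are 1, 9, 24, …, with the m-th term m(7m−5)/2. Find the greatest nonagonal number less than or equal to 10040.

9699

Solve n(7n−5)/2 ≤ 10040 for integer n.
n = 53 gives 9699 ≤ 10040, while n = 54 gives 10071 > 10040; so the answer is 9699.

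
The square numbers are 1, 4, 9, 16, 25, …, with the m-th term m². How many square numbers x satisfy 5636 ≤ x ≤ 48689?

145

The n-th square number is n².
Smallest index with value ≥ 5636: n = 76 (giving 5776).
Largest index with value ≤ 48689: n = 220 (giving 48400).
Indices 76 through 220: 145 terms.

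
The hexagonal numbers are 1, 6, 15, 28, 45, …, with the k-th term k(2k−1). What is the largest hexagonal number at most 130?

Solve n(2n−1) ≤ 130 for integer n.
n = 8 gives 120 ≤ 130, while n = 9 gives 153 > 130; so the answer is 120.

120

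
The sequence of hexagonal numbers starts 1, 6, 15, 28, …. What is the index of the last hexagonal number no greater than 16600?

91

Solve n(2n−1) ≤ 16600 for integer n.
n = 91 gives 16471 ≤ 16600, while n = 92 gives 16836 > 16600; so the answer is index 91.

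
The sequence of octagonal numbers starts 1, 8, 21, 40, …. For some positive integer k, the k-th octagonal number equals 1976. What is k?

Set n(3n−2) = 1976, giving 3n² − 2n − 1976 = 0.
So n = (2 + 154) / 6 = 156/6 = 26.

26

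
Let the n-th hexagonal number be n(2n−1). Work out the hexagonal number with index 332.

220116

The 332nd hexagonal number is n(2n−1) with n = 332.
332·(2·332 − 1) = 332·663 = 220116.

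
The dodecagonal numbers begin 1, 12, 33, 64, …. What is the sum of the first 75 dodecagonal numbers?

705850

Σ i(5i−4) = 5Σi² − 4Σi over i = 1..75.
Σi = 2850 and Σi² = 143450.
5·143450 − 4·2850 = 705850.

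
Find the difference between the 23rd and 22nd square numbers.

45

n² − (n−1)² = 2n − 1, so 23² − 22² = 2·23 − 1 = 45.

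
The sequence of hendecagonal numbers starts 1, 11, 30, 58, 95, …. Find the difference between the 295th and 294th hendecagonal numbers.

2647

Consecutive hendecagonal numbers differ by 9n − 8: here 9·295 − 8 = 2647.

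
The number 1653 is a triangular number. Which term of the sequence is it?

57

Set n(n+1)/2 = 1653, giving n² + n − 3306 = 0.
The discriminant is 1 + 8·1653 = 13225, and √13225 = 115.
So n = (-1 + 115) / 2 = 114/2 = 57.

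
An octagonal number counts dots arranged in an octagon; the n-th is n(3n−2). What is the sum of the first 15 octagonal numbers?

Σ i(3i−2) = 3Σi² − 2Σi over i = 1..15.
Σi = 120 and Σi² = 1240.
3·1240 − 2·120 = 3480.

3480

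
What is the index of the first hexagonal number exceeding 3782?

Solve n(2n−1) > 3782 for integer n.
The largest n with value ≤ 3782 is 43 (since 3655 ≤ 3782 < 3828), so the first above is n = 44, value 3828.

44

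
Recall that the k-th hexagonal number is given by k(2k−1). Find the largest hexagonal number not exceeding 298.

276

Solve n(2n−1) ≤ 298 for integer n.
n = 12 gives 276 ≤ 298, while n = 13 gives 325 > 298; so the answer is 276.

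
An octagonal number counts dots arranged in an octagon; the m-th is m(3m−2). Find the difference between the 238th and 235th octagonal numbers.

238·(3·238 − 2) = 169456 and 235·(3·235 − 2) = 165205.
Difference: 169456 − 165205 = 4251.

4251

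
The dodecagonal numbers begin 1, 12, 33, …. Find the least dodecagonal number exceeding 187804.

Solve n(5n−4) > 187804 for integer n.
The largest n with value ≤ 187804 is 194 (since 187404 ≤ 187804 < 189345), so the first above is n = 195, value 189345.

189345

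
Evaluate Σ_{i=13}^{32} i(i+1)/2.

Σ i(i+1)/2 = (Σi² + Σi) / 2 over i = 13..32.
Σi = 528 − 78 = 450 and Σi² = 11440 − 650 = 10790.
(1·10790 + 1·450) / 2 = 11240/2 = 5620.

5620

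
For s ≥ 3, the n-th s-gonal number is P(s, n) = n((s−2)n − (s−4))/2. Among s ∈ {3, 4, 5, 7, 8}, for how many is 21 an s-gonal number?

2

s = 3: P(3, 6) = 21. ✓
s = 4: P(4, 4) = 16 and P(4, 5) = 25; 21 is not s-gonal.
s = 5: P(5, 3) = 12 and P(5, 4) = 22; 21 is not s-gonal.
s = 7: P(7, 3) = 18 and P(7, 4) = 34; 21 is not s-gonal.
s = 8: P(8, 3) = 21. ✓
Hits: s ∈ {3, 8} → 2.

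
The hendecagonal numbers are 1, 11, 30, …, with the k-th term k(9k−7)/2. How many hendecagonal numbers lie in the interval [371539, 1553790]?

The n-th hendecagonal number is n(9n−7)/2.
Smallest index with value ≥ 371539: n = 288 (giving 372240).
Largest index with value ≤ 1553790: n = 588 (giving 1553790).
Indices 288 through 588: 301 terms.

301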